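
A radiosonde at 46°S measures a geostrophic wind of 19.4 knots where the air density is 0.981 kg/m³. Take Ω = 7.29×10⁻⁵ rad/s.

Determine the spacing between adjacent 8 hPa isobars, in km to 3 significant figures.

779 km

Coriolis parameter at 46°S:
f = 2Ω sin φ = 2 × 7.29×10⁻⁵ × sin 46° = 1.05×10⁻⁴ s⁻¹
Wind speed in SI: 19.4 knots = 9.98 m/s
Geostrophic balance rearranged: |∂P/∂n| = f ρ V_g
|∂P/∂n| = 1.05×10⁻⁴ × 0.981 × 9.98 = 1.03×10⁻³ Pa/m
Isobar spacing: Δn = ΔP/|∂P/∂n| = 800 Pa / 1.03×10⁻³ Pa/m = 779093 m ≈ 779 km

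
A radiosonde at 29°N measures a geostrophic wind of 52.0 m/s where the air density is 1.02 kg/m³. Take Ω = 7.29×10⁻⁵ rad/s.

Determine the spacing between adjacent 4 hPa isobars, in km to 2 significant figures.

Coriolis parameter at 29°N:
f = 2Ω sin φ = 2 × 7.29×10⁻⁵ × sin 29° = 7.07×10⁻⁵ s⁻¹
Geostrophic balance rearranged: |∂P/∂n| = f ρ V_g
|∂P/∂n| = 7.07×10⁻⁵ × 1.02 × 52.0 = 3.75×10⁻³ Pa/m
Isobar spacing: Δn = ΔP/|∂P/∂n| = 400 Pa / 3.75×10⁻³ Pa/m = 106691 m ≈ 110 km

110 km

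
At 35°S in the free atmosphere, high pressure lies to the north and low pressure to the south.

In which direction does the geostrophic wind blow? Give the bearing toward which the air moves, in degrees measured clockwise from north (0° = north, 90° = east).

The pressure-gradient force points toward the south (bearing 180°).
Geostrophic balance: in the Southern Hemisphere the Coriolis force deflects motion to the left, so the geostrophic wind blows 90° to the left of the pressure-gradient force (low pressure on the right).
Rotating 180° by 90° counterclockwise gives 090° — the wind blows toward the east.

090°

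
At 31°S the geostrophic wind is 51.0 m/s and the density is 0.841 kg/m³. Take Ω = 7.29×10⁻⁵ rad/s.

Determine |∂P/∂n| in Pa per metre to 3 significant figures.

Coriolis parameter at 31°S:
f = 2Ω sin φ = 2 × 7.29×10⁻⁵ × sin 31° = 7.51×10⁻⁵ s⁻¹
Geostrophic balance rearranged: |∂P/∂n| = f ρ V_g
|∂P/∂n| = 7.51×10⁻⁵ × 0.841 × 51.0 = 3.22×10⁻³ Pa/m

3.22×10⁻³ Pa/m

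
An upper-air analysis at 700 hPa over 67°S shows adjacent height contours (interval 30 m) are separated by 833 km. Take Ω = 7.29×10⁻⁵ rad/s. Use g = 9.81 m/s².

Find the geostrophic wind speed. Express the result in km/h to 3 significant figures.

9.48 km/h

Coriolis parameter at 67°S:
f = 2Ω sin φ = 2 × 7.29×10⁻⁵ × sin 67° = 1.34×10⁻⁴ s⁻¹
Height gradient: |∂Z/∂n| = 30 m / 833000 m = 3.60×10⁻⁵
On a pressure surface, geostrophic balance gives V_g = (g/f)|∂Z/∂n|:
V_g = 9.81 × 3.60×10⁻⁵ / 1.34×10⁻⁴ = 2.63 m/s
Converting: 2.63 m/s × 3.6 = 9.48 km/h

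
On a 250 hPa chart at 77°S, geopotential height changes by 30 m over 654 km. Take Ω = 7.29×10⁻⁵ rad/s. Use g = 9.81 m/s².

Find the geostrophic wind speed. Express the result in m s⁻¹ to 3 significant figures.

Coriolis parameter at 77°S:
f = 2Ω sin φ = 2 × 7.29×10⁻⁵ × sin 77° = 1.42×10⁻⁴ s⁻¹
Height gradient: |∂Z/∂n| = 30 m / 654000 m = 4.59×10⁻⁵
On a pressure surface, geostrophic balance gives V_g = (g/f)|∂Z/∂n|:
V_g = 9.81 × 4.59×10⁻⁵ / 1.42×10⁻⁴ = 3.17 m/s

3.17 m s⁻¹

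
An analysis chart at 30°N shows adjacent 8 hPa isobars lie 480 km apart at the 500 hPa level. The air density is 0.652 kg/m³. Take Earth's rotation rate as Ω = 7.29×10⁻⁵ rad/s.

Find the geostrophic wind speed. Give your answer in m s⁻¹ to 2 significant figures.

35 m s⁻¹

Coriolis parameter at 30°N:
f = 2Ω sin φ = 2 × 7.29×10⁻⁵ × sin 30° = 7.29×10⁻⁵ s⁻¹
Pressure gradient: |∂P/∂n| = 800 Pa / 480000 m = 1.67×10⁻³ Pa/m
Geostrophic balance (pressure-gradient force = Coriolis force):
V_g = (1/(fρ)) |∂P/∂n| = 1.67×10⁻³ / (7.29×10⁻⁵ × 0.652) = 35.1 m/s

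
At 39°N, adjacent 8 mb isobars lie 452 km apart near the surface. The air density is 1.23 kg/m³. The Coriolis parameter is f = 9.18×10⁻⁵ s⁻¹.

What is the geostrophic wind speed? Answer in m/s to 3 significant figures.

Pressure gradient: |∂P/∂n| = 800 Pa / 452000 m = 1.77×10⁻³ Pa/m
Geostrophic balance (pressure-gradient force = Coriolis force):
V_g = (1/(fρ)) |∂P/∂n| = 1.77×10⁻³ / (9.18×10⁻⁵ × 1.23) = 15.7 m/s

15.7 m/s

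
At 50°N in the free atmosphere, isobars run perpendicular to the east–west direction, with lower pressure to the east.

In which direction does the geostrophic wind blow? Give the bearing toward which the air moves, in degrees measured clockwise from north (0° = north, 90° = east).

180°

The pressure-gradient force points toward the east (bearing 090°).
Geostrophic balance: in the Northern Hemisphere the Coriolis force deflects motion to the right, so the geostrophic wind blows 90° to the right of the pressure-gradient force (low pressure on the left).
Rotating 090° by 90° clockwise gives 180° — the wind blows toward the south.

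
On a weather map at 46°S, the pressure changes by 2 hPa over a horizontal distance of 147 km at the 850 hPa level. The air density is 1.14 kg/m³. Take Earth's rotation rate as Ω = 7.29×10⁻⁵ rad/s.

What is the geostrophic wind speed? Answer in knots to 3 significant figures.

22.1 knots

Coriolis parameter at 46°S:
f = 2Ω sin φ = 2 × 7.29×10⁻⁵ × sin 46° = 1.05×10⁻⁴ s⁻¹
Pressure gradient: |∂P/∂n| = 200 Pa / 147000 m = 1.36×10⁻³ Pa/m
Geostrophic balance (pressure-gradient force = Coriolis force):
V_g = (1/(fρ)) |∂P/∂n| = 1.36×10⁻³ / (1.05×10⁻⁴ × 1.14) = 11.4 m/s
Converting: 11.4 m/s × 1.944 = 22.1 knots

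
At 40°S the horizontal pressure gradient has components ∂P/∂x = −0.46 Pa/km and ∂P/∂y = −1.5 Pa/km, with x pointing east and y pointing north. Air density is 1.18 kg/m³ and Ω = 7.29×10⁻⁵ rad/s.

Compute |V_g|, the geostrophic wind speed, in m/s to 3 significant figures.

14.2 m/s

Coriolis parameter at 40°S:
f = 2Ω sin φ = 2 × 7.29×10⁻⁵ × sin 40° = 9.37×10⁻⁵ s⁻¹
In the Southern Hemisphere f is negative: f = −9.37×10⁻⁵ s⁻¹.
Component geostrophic relations (x east, y north):
u_g = −(1/(fρ)) ∂P/∂y,  v_g = (1/(fρ)) ∂P/∂x
u_g = −(−1.5×10⁻³)/(−9.37×10⁻⁵ × 1.18) = −13.6 m/s;  v_g = (−0.46×10⁻³)/(−9.37×10⁻⁵ × 1.18) = 4.16 m/s
|V_g| = √(u_g² + v_g²) = 14.2 m/s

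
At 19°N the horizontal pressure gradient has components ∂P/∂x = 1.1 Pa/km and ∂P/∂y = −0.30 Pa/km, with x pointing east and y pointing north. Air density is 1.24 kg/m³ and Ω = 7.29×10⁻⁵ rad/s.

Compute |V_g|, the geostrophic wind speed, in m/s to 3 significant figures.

Coriolis parameter at 19°N:
f = 2Ω sin φ = 2 × 7.29×10⁻⁵ × sin 19° = 4.75×10⁻⁵ s⁻¹
Component geostrophic relations (x east, y north):
u_g = −(1/(fρ)) ∂P/∂y,  v_g = (1/(fρ)) ∂P/∂x
u_g = −(−0.30×10⁻³)/(4.75×10⁻⁵ × 1.24) = 5.10 m/s;  v_g = (1.1×10⁻³)/(4.75×10⁻⁵ × 1.24) = 18.7 m/s
|V_g| = √(u_g² + v_g²) = 19.4 m/s

19.4 m/s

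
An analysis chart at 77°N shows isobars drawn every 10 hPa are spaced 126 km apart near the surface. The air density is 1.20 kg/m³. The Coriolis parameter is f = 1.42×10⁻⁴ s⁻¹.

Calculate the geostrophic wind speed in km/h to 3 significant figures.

Pressure gradient: |∂P/∂n| = 1000 Pa / 126000 m = 7.94×10⁻³ Pa/m
Geostrophic balance (pressure-gradient force = Coriolis force):
V_g = (1/(fρ)) |∂P/∂n| = 7.94×10⁻³ / (1.42×10⁻⁴ × 1.20) = 46.6 m/s
Converting: 46.6 m/s × 3.6 = 168 km/h

168 km/h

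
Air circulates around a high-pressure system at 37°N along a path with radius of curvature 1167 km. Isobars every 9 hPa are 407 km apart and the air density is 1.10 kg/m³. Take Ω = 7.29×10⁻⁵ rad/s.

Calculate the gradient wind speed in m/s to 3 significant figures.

34.6 m/s

Coriolis parameter at 37°N:
f = 2Ω sin φ = 2 × 7.29×10⁻⁵ × sin 37° = 8.77×10⁻⁵ s⁻¹
Pressure gradient: |∂P/∂n| = 900 Pa / 407000 m = 2.21×10⁻³ Pa/m
Geostrophic speed: V_g = |∂P/∂n|/(fρ) = 2.21×10⁻³/(8.77×10⁻⁵ × 1.10) = 22.9 m/s
Around a high, pressure-gradient force acts outward with centrifugal, so Coriolis balances both:
fV = (1/ρ)|∂P/∂n| + V²/R  →  V² − fR·V + fR·V_g = 0
With fR = 8.77×10⁻⁵ × 1167×10³ m = 102 m/s:
V = [fR − √((fR)² − 4 fR V_g)]/2 = [102 − √(102² − 4×102×22.9)]/2 = 34.6 m/s
Supergeostrophic (V > V_g = 22.9 m/s), as expected around a high.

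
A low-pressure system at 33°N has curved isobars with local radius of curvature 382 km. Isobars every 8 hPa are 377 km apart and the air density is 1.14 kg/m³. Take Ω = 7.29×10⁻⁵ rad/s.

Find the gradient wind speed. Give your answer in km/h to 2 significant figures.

56 km/h

Coriolis parameter at 33°N:
f = 2Ω sin φ = 2 × 7.29×10⁻⁵ × sin 33° = 7.94×10⁻⁵ s⁻¹
Pressure gradient: |∂P/∂n| = 800 Pa / 377000 m = 2.12×10⁻³ Pa/m
Geostrophic speed: V_g = |∂P/∂n|/(fρ) = 2.12×10⁻³/(7.94×10⁻⁵ × 1.14) = 23.4 m/s
Around a low, centrifugal force acts outward with Coriolis, so pressure-gradient force balances both:
(1/ρ)|∂P/∂n| = fV + V²/R  →  V² + fR·V − fR·V_g = 0
With fR = 7.94×10⁻⁵ × 382×10³ m = 30.3 m/s:
V = [−fR + √((fR)² + 4 fR V_g)]/2 = [−30.3 + √(30.3² + 4×30.3×23.4)]/2 = 15.5 m/s
Subgeostrophic (V < V_g = 23.4 m/s), as expected around a low.
Converting: 15.5 m/s × 3.6 = 56 km/h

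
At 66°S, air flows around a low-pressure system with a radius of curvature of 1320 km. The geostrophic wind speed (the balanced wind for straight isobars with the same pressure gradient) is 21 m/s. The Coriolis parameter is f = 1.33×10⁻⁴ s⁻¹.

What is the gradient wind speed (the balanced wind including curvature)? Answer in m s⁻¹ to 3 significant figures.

Around a low, centrifugal force acts outward with Coriolis, so pressure-gradient force balances both:
(1/ρ)|∂P/∂n| = fV + V²/R  →  V² + fR·V − fR·V_g = 0
With fR = 1.33×10⁻⁴ × 1320×10³ m = 176 m/s:
V = [−fR + √((fR)² + 4 fR V_g)]/2 = [−176 + √(176² + 4×176×21)]/2 = 19 m/s
Subgeostrophic (V < V_g = 21 m/s), as expected around a low.

19.0 m s⁻¹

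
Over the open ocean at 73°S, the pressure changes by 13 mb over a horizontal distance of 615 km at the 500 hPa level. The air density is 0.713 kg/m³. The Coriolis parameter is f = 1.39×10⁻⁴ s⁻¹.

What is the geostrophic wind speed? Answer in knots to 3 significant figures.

41.5 knots

Pressure gradient: |∂P/∂n| = 1300 Pa / 615000 m = 2.11×10⁻³ Pa/m
Geostrophic balance (pressure-gradient force = Coriolis force):
V_g = (1/(fρ)) |∂P/∂n| = 2.11×10⁻³ / (1.39×10⁻⁴ × 0.713) = 21.3 m/s
Converting: 21.3 m/s × 1.944 = 41.5 knots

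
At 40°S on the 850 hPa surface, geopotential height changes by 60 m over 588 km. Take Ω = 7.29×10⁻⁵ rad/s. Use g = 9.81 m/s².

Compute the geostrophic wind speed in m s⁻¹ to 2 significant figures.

Coriolis parameter at 40°S:
f = 2Ω sin φ = 2 × 7.29×10⁻⁵ × sin 40° = 9.37×10⁻⁵ s⁻¹
Height gradient: |∂Z/∂n| = 60 m / 588000 m = 1.02×10⁻⁴
On a pressure surface, geostrophic balance gives V_g = (g/f)|∂Z/∂n|:
V_g = 9.81 × 1.02×10⁻⁴ / 9.37×10⁻⁵ = 10.7 m/s

11 m s⁻¹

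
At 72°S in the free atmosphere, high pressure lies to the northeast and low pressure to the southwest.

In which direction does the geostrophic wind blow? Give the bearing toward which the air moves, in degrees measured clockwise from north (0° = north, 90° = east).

The pressure-gradient force points toward the southwest (bearing 225°).
Geostrophic balance: in the Southern Hemisphere the Coriolis force deflects motion to the left, so the geostrophic wind blows 90° to the left of the pressure-gradient force (low pressure on the right).
Rotating 225° by 90° counterclockwise gives 135° — the wind blows toward the southeast.

135°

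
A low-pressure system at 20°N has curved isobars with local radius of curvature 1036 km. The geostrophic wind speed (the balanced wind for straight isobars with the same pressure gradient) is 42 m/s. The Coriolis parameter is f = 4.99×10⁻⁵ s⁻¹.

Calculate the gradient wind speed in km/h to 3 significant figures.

98.8 km/h

Around a low, centrifugal force acts outward with Coriolis, so pressure-gradient force balances both:
(1/ρ)|∂P/∂n| = fV + V²/R  →  V² + fR·V − fR·V_g = 0
With fR = 4.99×10⁻⁵ × 1036×10³ m = 51.7 m/s:
V = [−fR + √((fR)² + 4 fR V_g)]/2 = [−51.7 + √(51.7² + 4×51.7×42)]/2 = 27.4 m/s
Subgeostrophic (V < V_g = 42 m/s), as expected around a low.
Converting: 27.4 m/s × 3.6 = 98.8 km/h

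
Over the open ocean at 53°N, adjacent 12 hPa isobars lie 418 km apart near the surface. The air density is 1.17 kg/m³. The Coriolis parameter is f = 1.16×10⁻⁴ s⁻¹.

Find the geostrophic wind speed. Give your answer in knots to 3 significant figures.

Pressure gradient: |∂P/∂n| = 1200 Pa / 418000 m = 2.87×10⁻³ Pa/m
Geostrophic balance (pressure-gradient force = Coriolis force):
V_g = (1/(fρ)) |∂P/∂n| = 2.87×10⁻³ / (1.16×10⁻⁴ × 1.17) = 21.2 m/s
Converting: 21.2 m/s × 1.944 = 41.1 knots

41.1 knots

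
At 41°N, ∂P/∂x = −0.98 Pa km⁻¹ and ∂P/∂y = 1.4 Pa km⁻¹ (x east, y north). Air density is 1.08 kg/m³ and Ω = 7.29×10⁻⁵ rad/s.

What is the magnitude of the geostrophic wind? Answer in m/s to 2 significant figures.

17 m/s

Coriolis parameter at 41°N:
f = 2Ω sin φ = 2 × 7.29×10⁻⁵ × sin 41° = 9.57×10⁻⁵ s⁻¹
Component geostrophic relations (x east, y north):
u_g = −(1/(fρ)) ∂P/∂y,  v_g = (1/(fρ)) ∂P/∂x
u_g = −(1.4×10⁻³)/(9.57×10⁻⁵ × 1.08) = −13.6 m/s;  v_g = (−0.98×10⁻³)/(9.57×10⁻⁵ × 1.08) = −9.49 m/s
|V_g| = √(u_g² + v_g²) = 16.5 m/s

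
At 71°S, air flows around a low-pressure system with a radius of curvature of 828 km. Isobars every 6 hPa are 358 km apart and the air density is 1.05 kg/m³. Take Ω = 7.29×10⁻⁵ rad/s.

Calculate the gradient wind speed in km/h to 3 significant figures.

Coriolis parameter at 71°S:
f = 2Ω sin φ = 2 × 7.29×10⁻⁵ × sin 71° = 1.38×10⁻⁴ s⁻¹
Pressure gradient: |∂P/∂n| = 600 Pa / 358000 m = 1.68×10⁻³ Pa/m
Geostrophic speed: V_g = |∂P/∂n|/(fρ) = 1.68×10⁻³/(1.38×10⁻⁴ × 1.05) = 11.6 m/s
Around a low, centrifugal force acts outward with Coriolis, so pressure-gradient force balances both:
(1/ρ)|∂P/∂n| = fV + V²/R  →  V² + fR·V − fR·V_g = 0
With fR = 1.38×10⁻⁴ × 828×10³ m = 114 m/s:
V = [−fR + √((fR)² + 4 fR V_g)]/2 = [−114 + √(114² + 4×114×11.6)]/2 = 10.6 m/s
Subgeostrophic (V < V_g = 11.6 m/s), as expected around a low.
Converting: 10.6 m/s × 3.6 = 38.1 km/h

38.1 km/h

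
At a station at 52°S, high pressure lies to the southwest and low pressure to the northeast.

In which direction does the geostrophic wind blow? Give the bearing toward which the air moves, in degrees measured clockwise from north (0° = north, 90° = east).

The pressure-gradient force points toward the northeast (bearing 045°).
Geostrophic balance: in the Southern Hemisphere the Coriolis force deflects motion to the left, so the geostrophic wind blows 90° to the left of the pressure-gradient force (low pressure on the right).
Rotating 045° by 90° counterclockwise gives 315° — the wind blows toward the northwest.

315°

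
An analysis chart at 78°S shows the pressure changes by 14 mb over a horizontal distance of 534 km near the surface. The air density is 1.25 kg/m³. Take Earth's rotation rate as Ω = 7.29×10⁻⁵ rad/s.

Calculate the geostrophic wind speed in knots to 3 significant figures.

Coriolis parameter at 78°S:
f = 2Ω sin φ = 2 × 7.29×10⁻⁵ × sin 78° = 1.43×10⁻⁴ s⁻¹
Pressure gradient: |∂P/∂n| = 1400 Pa / 534000 m = 2.62×10⁻³ Pa/m
Geostrophic balance (pressure-gradient force = Coriolis force):
V_g = (1/(fρ)) |∂P/∂n| = 2.62×10⁻³ / (1.43×10⁻⁴ × 1.25) = 14.7 m/s
Converting: 14.7 m/s × 1.944 = 28.6 knots

28.6 knots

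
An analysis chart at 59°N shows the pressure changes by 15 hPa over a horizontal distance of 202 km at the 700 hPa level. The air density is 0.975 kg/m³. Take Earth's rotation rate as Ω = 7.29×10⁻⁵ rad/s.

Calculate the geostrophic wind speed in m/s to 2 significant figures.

61 m/s

Coriolis parameter at 59°N:
f = 2Ω sin φ = 2 × 7.29×10⁻⁵ × sin 59° = 1.25×10⁻⁴ s⁻¹
Pressure gradient: |∂P/∂n| = 1500 Pa / 202000 m = 7.43×10⁻³ Pa/m
Geostrophic balance (pressure-gradient force = Coriolis force):
V_g = (1/(fρ)) |∂P/∂n| = 7.43×10⁻³ / (1.25×10⁻⁴ × 0.975) = 60.9 m/s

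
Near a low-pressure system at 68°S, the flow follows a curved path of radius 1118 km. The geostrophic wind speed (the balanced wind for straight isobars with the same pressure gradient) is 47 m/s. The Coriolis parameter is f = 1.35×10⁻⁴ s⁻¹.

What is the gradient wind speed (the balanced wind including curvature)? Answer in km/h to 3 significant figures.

135 km/h

Around a low, centrifugal force acts outward with Coriolis, so pressure-gradient force balances both:
(1/ρ)|∂P/∂n| = fV + V²/R  →  V² + fR·V − fR·V_g = 0
With fR = 1.35×10⁻⁴ × 1118×10³ m = 151 m/s:
V = [−fR + √((fR)² + 4 fR V_g)]/2 = [−151 + √(151² + 4×151×47)]/2 = 37.6 m/s
Subgeostrophic (V < V_g = 47 m/s), as expected around a low.
Converting: 37.6 m/s × 3.6 = 135 km/h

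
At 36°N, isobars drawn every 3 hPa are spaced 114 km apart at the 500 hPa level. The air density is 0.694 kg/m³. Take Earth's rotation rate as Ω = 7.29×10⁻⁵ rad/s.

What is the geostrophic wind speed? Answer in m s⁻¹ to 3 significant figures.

Coriolis parameter at 36°N:
f = 2Ω sin φ = 2 × 7.29×10⁻⁵ × sin 36° = 8.57×10⁻⁵ s⁻¹
Pressure gradient: |∂P/∂n| = 300 Pa / 114000 m = 2.63×10⁻³ Pa/m
Geostrophic balance (pressure-gradient force = Coriolis force):
V_g = (1/(fρ)) |∂P/∂n| = 2.63×10⁻³ / (8.57×10⁻⁵ × 0.694) = 44.2 m/s

44.2 m s⁻¹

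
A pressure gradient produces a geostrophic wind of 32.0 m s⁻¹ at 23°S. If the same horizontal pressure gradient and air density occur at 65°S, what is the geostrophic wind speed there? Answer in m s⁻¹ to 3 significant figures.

With the same pressure gradient and density, V_g ∝ 1/f ∝ 1/sin φ.
V₂ = V₁ · sin φ₁ / sin φ₂ = 32.0 × sin 23° / sin 65°
V₂ = 32.0 × 0.3907/0.9063 = 13.8 m s⁻¹

13.8 m s⁻¹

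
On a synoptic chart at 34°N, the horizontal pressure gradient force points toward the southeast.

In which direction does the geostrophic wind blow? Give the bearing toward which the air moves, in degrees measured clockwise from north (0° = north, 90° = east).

The pressure-gradient force points toward the southeast (bearing 135°).
Geostrophic balance: in the Northern Hemisphere the Coriolis force deflects motion to the right, so the geostrophic wind blows 90° to the right of the pressure-gradient force (low pressure on the left).
Rotating 135° by 90° clockwise gives 225° — the wind blows toward the southwest.

225°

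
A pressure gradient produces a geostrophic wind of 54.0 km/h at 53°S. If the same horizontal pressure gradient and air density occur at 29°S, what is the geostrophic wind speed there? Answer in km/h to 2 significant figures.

With the same pressure gradient and density, V_g ∝ 1/f ∝ 1/sin φ.
V₂ = V₁ · sin φ₁ / sin φ₂ = 54.0 × sin 53° / sin 29°
V₂ = 54.0 × 0.7986/0.4848 = 89 km/h

89 km/h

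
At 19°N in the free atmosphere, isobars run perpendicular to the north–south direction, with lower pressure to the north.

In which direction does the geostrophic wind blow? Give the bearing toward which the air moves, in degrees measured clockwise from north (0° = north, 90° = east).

090°

The pressure-gradient force points toward the north (bearing 000°).
Geostrophic balance: in the Northern Hemisphere the Coriolis force deflects motion to the right, so the geostrophic wind blows 90° to the right of the pressure-gradient force (low pressure on the left).
Rotating 000° by 90° clockwise gives 090° — the wind blows toward the east.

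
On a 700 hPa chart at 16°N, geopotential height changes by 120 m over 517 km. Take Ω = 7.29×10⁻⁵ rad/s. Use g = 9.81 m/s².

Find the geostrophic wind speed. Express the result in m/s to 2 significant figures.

Coriolis parameter at 16°N:
f = 2Ω sin φ = 2 × 7.29×10⁻⁵ × sin 16° = 4.02×10⁻⁵ s⁻¹
Height gradient: |∂Z/∂n| = 120 m / 517000 m = 2.32×10⁻⁴
On a pressure surface, geostrophic balance gives V_g = (g/f)|∂Z/∂n|:
V_g = 9.81 × 2.32×10⁻⁴ / 4.02×10⁻⁵ = 56.7 m/s

57 m/s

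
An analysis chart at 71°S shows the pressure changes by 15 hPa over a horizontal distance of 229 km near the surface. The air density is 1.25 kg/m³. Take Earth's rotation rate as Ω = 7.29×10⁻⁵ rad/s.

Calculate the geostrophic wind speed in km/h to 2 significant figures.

Coriolis parameter at 71°S:
f = 2Ω sin φ = 2 × 7.29×10⁻⁵ × sin 71° = 1.38×10⁻⁴ s⁻¹
Pressure gradient: |∂P/∂n| = 1500 Pa / 229000 m = 6.55×10⁻³ Pa/m
Geostrophic balance (pressure-gradient force = Coriolis force):
V_g = (1/(fρ)) |∂P/∂n| = 6.55×10⁻³ / (1.38×10⁻⁴ × 1.25) = 38.0 m/s
Converting: 38.0 m/s × 3.6 = 140 km/h

140 km/h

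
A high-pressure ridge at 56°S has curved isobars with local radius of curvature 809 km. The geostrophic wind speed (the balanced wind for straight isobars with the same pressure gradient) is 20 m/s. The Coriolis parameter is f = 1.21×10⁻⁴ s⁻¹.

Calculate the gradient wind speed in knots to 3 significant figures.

54.5 knots

Around a high, pressure-gradient force acts outward with centrifugal, so Coriolis balances both:
fV = (1/ρ)|∂P/∂n| + V²/R  →  V² − fR·V + fR·V_g = 0
With fR = 1.21×10⁻⁴ × 809×10³ m = 97.9 m/s:
V = [fR − √((fR)² − 4 fR V_g)]/2 = [97.9 − √(97.9² − 4×97.9×20)]/2 = 28 m/s
Supergeostrophic (V > V_g = 20 m/s), as expected around a high.
Converting: 28 m/s × 1.944 = 54.5 knots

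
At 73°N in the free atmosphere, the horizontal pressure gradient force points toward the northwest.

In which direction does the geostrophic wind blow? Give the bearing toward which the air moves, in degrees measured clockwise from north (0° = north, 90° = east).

045°

The pressure-gradient force points toward the northwest (bearing 315°).
Geostrophic balance: in the Northern Hemisphere the Coriolis force deflects motion to the right, so the geostrophic wind blows 90° to the right of the pressure-gradient force (low pressure on the left).
Rotating 315° by 90° clockwise gives 045° — the wind blows toward the northeast.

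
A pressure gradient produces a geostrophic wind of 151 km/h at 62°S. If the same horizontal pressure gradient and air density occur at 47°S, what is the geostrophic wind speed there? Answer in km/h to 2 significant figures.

With the same pressure gradient and density, V_g ∝ 1/f ∝ 1/sin φ.
V₂ = V₁ · sin φ₁ / sin φ₂ = 151 × sin 62° / sin 47°
V₂ = 151 × 0.8829/0.7314 = 180 km/h

180 km/h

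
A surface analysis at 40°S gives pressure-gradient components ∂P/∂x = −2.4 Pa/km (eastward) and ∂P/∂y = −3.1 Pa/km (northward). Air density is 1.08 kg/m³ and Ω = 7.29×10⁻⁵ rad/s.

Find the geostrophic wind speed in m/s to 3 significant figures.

Coriolis parameter at 40°S:
f = 2Ω sin φ = 2 × 7.29×10⁻⁵ × sin 40° = 9.37×10⁻⁵ s⁻¹
In the Southern Hemisphere f is negative: f = −9.37×10⁻⁵ s⁻¹.
Component geostrophic relations (x east, y north):
u_g = −(1/(fρ)) ∂P/∂y,  v_g = (1/(fρ)) ∂P/∂x
u_g = −(−3.1×10⁻³)/(−9.37×10⁻⁵ × 1.08) = −30.6 m/s;  v_g = (−2.4×10⁻³)/(−9.37×10⁻⁵ × 1.08) = 23.7 m/s
|V_g| = √(u_g² + v_g²) = 38.7 m/s

38.7 m/s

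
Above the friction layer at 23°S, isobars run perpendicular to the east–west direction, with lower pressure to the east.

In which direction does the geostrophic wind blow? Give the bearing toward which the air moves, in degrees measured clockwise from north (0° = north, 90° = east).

000°

The pressure-gradient force points toward the east (bearing 090°).
Geostrophic balance: in the Southern Hemisphere the Coriolis force deflects motion to the left, so the geostrophic wind blows 90° to the left of the pressure-gradient force (low pressure on the right).
Rotating 090° by 90° counterclockwise gives 000° — the wind blows toward the north.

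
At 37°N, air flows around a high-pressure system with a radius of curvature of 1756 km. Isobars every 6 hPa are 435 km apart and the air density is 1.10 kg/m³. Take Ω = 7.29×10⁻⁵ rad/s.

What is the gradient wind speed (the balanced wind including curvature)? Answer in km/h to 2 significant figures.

Coriolis parameter at 37°N:
f = 2Ω sin φ = 2 × 7.29×10⁻⁵ × sin 37° = 8.77×10⁻⁵ s⁻¹
Pressure gradient: |∂P/∂n| = 600 Pa / 435000 m = 1.38×10⁻³ Pa/m
Geostrophic speed: V_g = |∂P/∂n|/(fρ) = 1.38×10⁻³/(8.77×10⁻⁵ × 1.10) = 14.3 m/s
Around a high, pressure-gradient force acts outward with centrifugal, so Coriolis balances both:
fV = (1/ρ)|∂P/∂n| + V²/R  →  V² − fR·V + fR·V_g = 0
With fR = 8.77×10⁻⁵ × 1756×10³ m = 154 m/s:
V = [fR − √((fR)² − 4 fR V_g)]/2 = [154 − √(154² − 4×154×14.3)]/2 = 15.9 m/s
Supergeostrophic (V > V_g = 14.3 m/s), as expected around a high.
Converting: 15.9 m/s × 3.6 = 57 km/h

57 km/h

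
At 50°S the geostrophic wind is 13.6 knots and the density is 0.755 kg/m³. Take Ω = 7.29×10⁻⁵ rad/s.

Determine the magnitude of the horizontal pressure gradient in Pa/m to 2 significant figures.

5.9×10⁻⁴ Pa/m

Coriolis parameter at 50°S:
f = 2Ω sin φ = 2 × 7.29×10⁻⁵ × sin 50° = 1.12×10⁻⁴ s⁻¹
Wind speed in SI: 13.6 knots = 7.00 m/s
Geostrophic balance rearranged: |∂P/∂n| = f ρ V_g
|∂P/∂n| = 1.12×10⁻⁴ × 0.755 × 7.00 = 5.90×10⁻⁴ Pa/m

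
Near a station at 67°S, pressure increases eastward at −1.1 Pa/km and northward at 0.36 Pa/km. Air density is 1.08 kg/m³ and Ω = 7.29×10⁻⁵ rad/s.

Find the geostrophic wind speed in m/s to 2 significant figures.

Coriolis parameter at 67°S:
f = 2Ω sin φ = 2 × 7.29×10⁻⁵ × sin 67° = 1.34×10⁻⁴ s⁻¹
In the Southern Hemisphere f is negative: f = −1.34×10⁻⁴ s⁻¹.
Component geostrophic relations (x east, y north):
u_g = −(1/(fρ)) ∂P/∂y,  v_g = (1/(fρ)) ∂P/∂x
u_g = −(0.36×10⁻³)/(−1.34×10⁻⁴ × 1.08) = 2.48 m/s;  v_g = (−1.1×10⁻³)/(−1.34×10⁻⁴ × 1.08) = 7.59 m/s
|V_g| = √(u_g² + v_g²) = 7.99 m/s

8.0 m/s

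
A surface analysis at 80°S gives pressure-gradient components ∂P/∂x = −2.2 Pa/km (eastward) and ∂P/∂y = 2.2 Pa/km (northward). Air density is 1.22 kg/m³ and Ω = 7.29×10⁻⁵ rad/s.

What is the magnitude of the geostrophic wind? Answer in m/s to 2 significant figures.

18 m/s

Coriolis parameter at 80°S:
f = 2Ω sin φ = 2 × 7.29×10⁻⁵ × sin 80° = 1.44×10⁻⁴ s⁻¹
In the Southern Hemisphere f is negative: f = −1.44×10⁻⁴ s⁻¹.
Component geostrophic relations (x east, y north):
u_g = −(1/(fρ)) ∂P/∂y,  v_g = (1/(fρ)) ∂P/∂x
u_g = −(2.2×10⁻³)/(−1.44×10⁻⁴ × 1.22) = 12.6 m/s;  v_g = (−2.2×10⁻³)/(−1.44×10⁻⁴ × 1.22) = 12.6 m/s
|V_g| = √(u_g² + v_g²) = 17.8 m/s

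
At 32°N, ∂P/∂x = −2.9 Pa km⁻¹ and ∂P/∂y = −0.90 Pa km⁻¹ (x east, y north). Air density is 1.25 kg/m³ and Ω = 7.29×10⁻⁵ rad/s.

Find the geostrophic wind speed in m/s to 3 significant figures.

Coriolis parameter at 32°N:
f = 2Ω sin φ = 2 × 7.29×10⁻⁵ × sin 32° = 7.73×10⁻⁵ s⁻¹
Component geostrophic relations (x east, y north):
u_g = −(1/(fρ)) ∂P/∂y,  v_g = (1/(fρ)) ∂P/∂x
u_g = −(−0.90×10⁻³)/(7.73×10⁻⁵ × 1.25) = 9.32 m/s;  v_g = (−2.9×10⁻³)/(7.73×10⁻⁵ × 1.25) = −30.0 m/s
|V_g| = √(u_g² + v_g²) = 31.4 m/s

31.4 m/s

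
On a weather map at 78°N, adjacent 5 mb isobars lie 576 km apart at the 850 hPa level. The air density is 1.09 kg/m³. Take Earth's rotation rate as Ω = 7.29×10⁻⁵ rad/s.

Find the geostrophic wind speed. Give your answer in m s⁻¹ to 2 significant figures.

5.6 m s⁻¹

Coriolis parameter at 78°N:
f = 2Ω sin φ = 2 × 7.29×10⁻⁵ × sin 78° = 1.43×10⁻⁴ s⁻¹
Pressure gradient: |∂P/∂n| = 500 Pa / 576000 m = 8.68×10⁻⁴ Pa/m
Geostrophic balance (pressure-gradient force = Coriolis force):
V_g = (1/(fρ)) |∂P/∂n| = 8.68×10⁻⁴ / (1.43×10⁻⁴ × 1.09) = 5.58 m/s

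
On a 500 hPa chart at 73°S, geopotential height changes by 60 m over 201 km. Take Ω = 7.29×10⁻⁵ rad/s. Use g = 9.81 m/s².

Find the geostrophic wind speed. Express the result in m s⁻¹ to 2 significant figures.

Coriolis parameter at 73°S:
f = 2Ω sin φ = 2 × 7.29×10⁻⁵ × sin 73° = 1.39×10⁻⁴ s⁻¹
Height gradient: |∂Z/∂n| = 60 m / 201000 m = 2.99×10⁻⁴
On a pressure surface, geostrophic balance gives V_g = (g/f)|∂Z/∂n|:
V_g = 9.81 × 2.99×10⁻⁴ / 1.39×10⁻⁴ = 21.0 m/s

21 m s⁻¹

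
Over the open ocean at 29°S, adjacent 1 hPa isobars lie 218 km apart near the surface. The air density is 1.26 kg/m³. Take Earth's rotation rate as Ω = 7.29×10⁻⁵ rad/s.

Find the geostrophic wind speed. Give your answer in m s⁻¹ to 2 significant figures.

5.2 m s⁻¹

Coriolis parameter at 29°S:
f = 2Ω sin φ = 2 × 7.29×10⁻⁵ × sin 29° = 7.07×10⁻⁵ s⁻¹
Pressure gradient: |∂P/∂n| = 100 Pa / 218000 m = 4.59×10⁻⁴ Pa/m
Geostrophic balance (pressure-gradient force = Coriolis force):
V_g = (1/(fρ)) |∂P/∂n| = 4.59×10⁻⁴ / (7.07×10⁻⁵ × 1.26) = 5.15 m/s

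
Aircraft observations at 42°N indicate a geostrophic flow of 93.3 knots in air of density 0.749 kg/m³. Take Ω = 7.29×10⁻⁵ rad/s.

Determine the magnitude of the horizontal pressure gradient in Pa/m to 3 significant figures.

3.51×10⁻³ Pa/m

Coriolis parameter at 42°N:
f = 2Ω sin φ = 2 × 7.29×10⁻⁵ × sin 42° = 9.76×10⁻⁵ s⁻¹
Wind speed in SI: 93.3 knots = 48.0 m/s
Geostrophic balance rearranged: |∂P/∂n| = f ρ V_g
|∂P/∂n| = 9.76×10⁻⁵ × 0.749 × 48.0 = 3.51×10⁻³ Pa/m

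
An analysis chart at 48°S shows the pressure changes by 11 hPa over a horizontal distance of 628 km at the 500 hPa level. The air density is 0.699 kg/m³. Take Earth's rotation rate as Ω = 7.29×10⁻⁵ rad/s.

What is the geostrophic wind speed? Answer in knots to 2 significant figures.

Coriolis parameter at 48°S:
f = 2Ω sin φ = 2 × 7.29×10⁻⁵ × sin 48° = 1.08×10⁻⁴ s⁻¹
Pressure gradient: |∂P/∂n| = 1100 Pa / 628000 m = 1.75×10⁻³ Pa/m
Geostrophic balance (pressure-gradient force = Coriolis force):
V_g = (1/(fρ)) |∂P/∂n| = 1.75×10⁻³ / (1.08×10⁻⁴ × 0.699) = 23.1 m/s
Converting: 23.1 m/s × 1.944 = 45 knots

45 knots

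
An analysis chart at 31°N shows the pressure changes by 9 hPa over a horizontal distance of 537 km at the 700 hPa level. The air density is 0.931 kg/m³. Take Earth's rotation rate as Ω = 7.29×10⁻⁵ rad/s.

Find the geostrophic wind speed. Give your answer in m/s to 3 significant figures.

24.0 m/s

Coriolis parameter at 31°N:
f = 2Ω sin φ = 2 × 7.29×10⁻⁵ × sin 31° = 7.51×10⁻⁵ s⁻¹
Pressure gradient: |∂P/∂n| = 900 Pa / 537000 m = 1.68×10⁻³ Pa/m
Geostrophic balance (pressure-gradient force = Coriolis force):
V_g = (1/(fρ)) |∂P/∂n| = 1.68×10⁻³ / (7.51×10⁻⁵ × 0.931) = 24.0 m/s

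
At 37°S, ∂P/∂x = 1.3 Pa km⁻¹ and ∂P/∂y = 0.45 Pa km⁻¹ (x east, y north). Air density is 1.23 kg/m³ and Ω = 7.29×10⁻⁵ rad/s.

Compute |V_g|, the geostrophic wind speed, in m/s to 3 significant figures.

12.7 m/s

Coriolis parameter at 37°S:
f = 2Ω sin φ = 2 × 7.29×10⁻⁵ × sin 37° = 8.77×10⁻⁵ s⁻¹
In the Southern Hemisphere f is negative: f = −8.77×10⁻⁵ s⁻¹.
Component geostrophic relations (x east, y north):
u_g = −(1/(fρ)) ∂P/∂y,  v_g = (1/(fρ)) ∂P/∂x
u_g = −(0.45×10⁻³)/(−8.77×10⁻⁵ × 1.23) = 4.17 m/s;  v_g = (1.3×10⁻³)/(−8.77×10⁻⁵ × 1.23) = −12.0 m/s
|V_g| = √(u_g² + v_g²) = 12.7 m/s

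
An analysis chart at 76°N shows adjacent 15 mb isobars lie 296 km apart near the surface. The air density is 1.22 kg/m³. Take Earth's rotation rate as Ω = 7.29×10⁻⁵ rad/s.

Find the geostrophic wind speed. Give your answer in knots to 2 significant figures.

Coriolis parameter at 76°N:
f = 2Ω sin φ = 2 × 7.29×10⁻⁵ × sin 76° = 1.41×10⁻⁴ s⁻¹
Pressure gradient: |∂P/∂n| = 1500 Pa / 296000 m = 5.07×10⁻³ Pa/m
Geostrophic balance (pressure-gradient force = Coriolis force):
V_g = (1/(fρ)) |∂P/∂n| = 5.07×10⁻³ / (1.41×10⁻⁴ × 1.22) = 29.4 m/s
Converting: 29.4 m/s × 1.944 = 57 knots

57 knots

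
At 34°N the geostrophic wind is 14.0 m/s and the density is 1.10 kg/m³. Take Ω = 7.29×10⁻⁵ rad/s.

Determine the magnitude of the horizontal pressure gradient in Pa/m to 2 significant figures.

Coriolis parameter at 34°N:
f = 2Ω sin φ = 2 × 7.29×10⁻⁵ × sin 34° = 8.15×10⁻⁵ s⁻¹
Geostrophic balance rearranged: |∂P/∂n| = f ρ V_g
|∂P/∂n| = 8.15×10⁻⁵ × 1.10 × 14.0 = 1.26×10⁻³ Pa/m

1.3×10⁻³ Pa/m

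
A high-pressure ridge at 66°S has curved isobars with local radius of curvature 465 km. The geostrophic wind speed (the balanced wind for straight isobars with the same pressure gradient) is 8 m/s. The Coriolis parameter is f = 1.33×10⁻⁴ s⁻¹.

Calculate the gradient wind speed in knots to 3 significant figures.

Around a high, pressure-gradient force acts outward with centrifugal, so Coriolis balances both:
fV = (1/ρ)|∂P/∂n| + V²/R  →  V² − fR·V + fR·V_g = 0
With fR = 1.33×10⁻⁴ × 465×10³ m = 61.8 m/s:
V = [fR − √((fR)² − 4 fR V_g)]/2 = [61.8 − √(61.8² − 4×61.8×8)]/2 = 9.44 m/s
Supergeostrophic (V > V_g = 8 m/s), as expected around a high.
Converting: 9.44 m/s × 1.944 = 18.4 knots

18.4 knots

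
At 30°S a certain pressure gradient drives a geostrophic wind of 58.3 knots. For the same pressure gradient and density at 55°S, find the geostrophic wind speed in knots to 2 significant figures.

With the same pressure gradient and density, V_g ∝ 1/f ∝ 1/sin φ.
V₂ = V₁ · sin φ₁ / sin φ₂ = 58.3 × sin 30° / sin 55°
V₂ = 58.3 × 0.5000/0.8192 = 36 knots

36 knots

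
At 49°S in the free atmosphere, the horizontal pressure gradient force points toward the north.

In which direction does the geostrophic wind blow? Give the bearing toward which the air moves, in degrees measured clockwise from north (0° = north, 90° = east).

270°

The pressure-gradient force points toward the north (bearing 000°).
Geostrophic balance: in the Southern Hemisphere the Coriolis force deflects motion to the left, so the geostrophic wind blows 90° to the left of the pressure-gradient force (low pressure on the right).
Rotating 000° by 90° counterclockwise gives 270° — the wind blows toward the west.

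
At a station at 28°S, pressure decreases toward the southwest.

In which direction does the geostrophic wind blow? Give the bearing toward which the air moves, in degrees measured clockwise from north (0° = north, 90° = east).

135°

The pressure-gradient force points toward the southwest (bearing 225°).
Geostrophic balance: in the Southern Hemisphere the Coriolis force deflects motion to the left, so the geostrophic wind blows 90° to the left of the pressure-gradient force (low pressure on the right).
Rotating 225° by 90° counterclockwise gives 135° — the wind blows toward the southeast.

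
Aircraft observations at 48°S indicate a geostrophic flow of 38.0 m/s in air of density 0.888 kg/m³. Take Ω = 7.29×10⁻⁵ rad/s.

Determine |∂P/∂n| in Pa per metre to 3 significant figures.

Coriolis parameter at 48°S:
f = 2Ω sin φ = 2 × 7.29×10⁻⁵ × sin 48° = 1.08×10⁻⁴ s⁻¹
Geostrophic balance rearranged: |∂P/∂n| = f ρ V_g
|∂P/∂n| = 1.08×10⁻⁴ × 0.888 × 38.0 = 3.66×10⁻³ Pa/m

3.66×10⁻³ Pa/m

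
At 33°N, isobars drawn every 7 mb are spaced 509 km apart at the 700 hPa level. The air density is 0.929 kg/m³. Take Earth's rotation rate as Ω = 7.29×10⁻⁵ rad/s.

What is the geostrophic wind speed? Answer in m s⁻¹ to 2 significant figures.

Coriolis parameter at 33°N:
f = 2Ω sin φ = 2 × 7.29×10⁻⁵ × sin 33° = 7.94×10⁻⁵ s⁻¹
Pressure gradient: |∂P/∂n| = 700 Pa / 509000 m = 1.38×10⁻³ Pa/m
Geostrophic balance (pressure-gradient force = Coriolis force):
V_g = (1/(fρ)) |∂P/∂n| = 1.38×10⁻³ / (7.94×10⁻⁵ × 0.929) = 18.6 m/s

19 m s⁻¹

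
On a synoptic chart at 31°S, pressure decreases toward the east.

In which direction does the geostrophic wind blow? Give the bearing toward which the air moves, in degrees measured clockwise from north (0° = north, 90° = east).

000°

The pressure-gradient force points toward the east (bearing 090°).
Geostrophic balance: in the Southern Hemisphere the Coriolis force deflects motion to the left, so the geostrophic wind blows 90° to the left of the pressure-gradient force (low pressure on the right).
Rotating 090° by 90° counterclockwise gives 000° — the wind blows toward the north.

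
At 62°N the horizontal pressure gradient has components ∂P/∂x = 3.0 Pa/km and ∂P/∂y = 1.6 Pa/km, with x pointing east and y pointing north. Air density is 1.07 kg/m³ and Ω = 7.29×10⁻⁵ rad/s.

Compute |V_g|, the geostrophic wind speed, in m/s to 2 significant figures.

25 m/s

Coriolis parameter at 62°N:
f = 2Ω sin φ = 2 × 7.29×10⁻⁵ × sin 62° = 1.29×10⁻⁴ s⁻¹
Component geostrophic relations (x east, y north):
u_g = −(1/(fρ)) ∂P/∂y,  v_g = (1/(fρ)) ∂P/∂x
u_g = −(1.6×10⁻³)/(1.29×10⁻⁴ × 1.07) = −11.6 m/s;  v_g = (3.0×10⁻³)/(1.29×10⁻⁴ × 1.07) = 21.8 m/s
|V_g| = √(u_g² + v_g²) = 24.7 m/s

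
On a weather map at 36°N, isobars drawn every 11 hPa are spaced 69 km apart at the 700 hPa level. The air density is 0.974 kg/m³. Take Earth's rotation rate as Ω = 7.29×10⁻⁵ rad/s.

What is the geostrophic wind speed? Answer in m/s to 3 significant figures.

191 m/s

Coriolis parameter at 36°N:
f = 2Ω sin φ = 2 × 7.29×10⁻⁵ × sin 36° = 8.57×10⁻⁵ s⁻¹
Pressure gradient: |∂P/∂n| = 1100 Pa / 69000 m = 1.59×10⁻² Pa/m
Geostrophic balance (pressure-gradient force = Coriolis force):
V_g = (1/(fρ)) |∂P/∂n| = 1.59×10⁻² / (8.57×10⁻⁵ × 0.974) = 191 m/s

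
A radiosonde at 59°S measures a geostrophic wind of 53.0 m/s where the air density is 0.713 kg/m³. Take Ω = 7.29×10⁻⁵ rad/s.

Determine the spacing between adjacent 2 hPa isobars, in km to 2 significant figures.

42 km

Coriolis parameter at 59°S:
f = 2Ω sin φ = 2 × 7.29×10⁻⁵ × sin 59° = 1.25×10⁻⁴ s⁻¹
Geostrophic balance rearranged: |∂P/∂n| = f ρ V_g
|∂P/∂n| = 1.25×10⁻⁴ × 0.713 × 53.0 = 4.72×10⁻³ Pa/m
Isobar spacing: Δn = ΔP/|∂P/∂n| = 200 Pa / 4.72×10⁻³ Pa/m = 42349 m ≈ 42 km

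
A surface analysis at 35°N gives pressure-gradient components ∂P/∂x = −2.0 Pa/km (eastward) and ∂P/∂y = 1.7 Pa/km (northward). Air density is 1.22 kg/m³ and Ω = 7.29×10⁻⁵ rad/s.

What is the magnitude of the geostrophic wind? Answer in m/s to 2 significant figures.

26 m/s

Coriolis parameter at 35°N:
f = 2Ω sin φ = 2 × 7.29×10⁻⁵ × sin 35° = 8.36×10⁻⁵ s⁻¹
Component geostrophic relations (x east, y north):
u_g = −(1/(fρ)) ∂P/∂y,  v_g = (1/(fρ)) ∂P/∂x
u_g = −(1.7×10⁻³)/(8.36×10⁻⁵ × 1.22) = −16.7 m/s;  v_g = (−2.0×10⁻³)/(8.36×10⁻⁵ × 1.22) = −19.6 m/s
|V_g| = √(u_g² + v_g²) = 25.7 m/s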